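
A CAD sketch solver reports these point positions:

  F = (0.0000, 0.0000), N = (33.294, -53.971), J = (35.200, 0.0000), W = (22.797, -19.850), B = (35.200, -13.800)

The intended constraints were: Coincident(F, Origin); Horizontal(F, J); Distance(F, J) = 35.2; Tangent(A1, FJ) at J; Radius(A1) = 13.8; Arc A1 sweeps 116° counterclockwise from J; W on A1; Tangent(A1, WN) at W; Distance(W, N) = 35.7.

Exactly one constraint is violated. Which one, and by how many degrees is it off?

Tangent(A1, WN) at W — off by 8.90°.

F = (0.00, 0.00) ✓; F.y = 0.00, J.y = 0.00 ✓; |FJ| = 35.20 ✓; ∠(BJ, JF) = 90.00° ✓; |BJ| = 13.80 ✓; bearing(B→W) − bearing(B→J) = 116.0° ✓; |BW| = 13.80 ✓; ∠(BW, WN) = 98.90° ✗; |WN| = 35.70 ✓.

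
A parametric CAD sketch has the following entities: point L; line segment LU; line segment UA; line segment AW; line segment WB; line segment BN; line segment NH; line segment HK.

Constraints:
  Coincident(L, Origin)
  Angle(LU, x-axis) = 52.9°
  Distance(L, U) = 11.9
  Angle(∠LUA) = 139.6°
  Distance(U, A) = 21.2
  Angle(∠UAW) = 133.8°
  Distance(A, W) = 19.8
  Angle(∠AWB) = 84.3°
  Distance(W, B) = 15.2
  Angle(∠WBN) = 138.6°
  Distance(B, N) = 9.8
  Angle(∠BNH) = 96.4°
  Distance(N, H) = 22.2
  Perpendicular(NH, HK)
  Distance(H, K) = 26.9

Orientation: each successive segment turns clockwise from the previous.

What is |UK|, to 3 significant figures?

38.8

L is at the origin; LU runs at 52.9° with length 11.9, so U = (7.18, 9.49). ∠LUA = 139.6° gives UA at 12.5° from the x-axis; with |UA| = 21.2, A = (27.9, 14.1). ∠UAW = 133.8° gives AW at -33.7° from the x-axis; with |AW| = 19.8, W = (44.3, 3.09). ∠AWB = 84.3° gives WB at -129° from the x-axis; with |WB| = 15.2, B = (34.7, -8.65). ∠WBN = 138.6° gives BN at -171° from the x-axis; with |BN| = 9.8, N = (25.0, -10.2). ∠BNH = 96.4° gives NH at 106° from the x-axis; with |NH| = 22.2, H = (19.1, 11.2). The perpendicularity gives HK at right angles to NH, so HK runs at 15.6°; with |HK| = 26.9, K = (45.0, 18.4). Then |UK| = |K − U| = 38.8.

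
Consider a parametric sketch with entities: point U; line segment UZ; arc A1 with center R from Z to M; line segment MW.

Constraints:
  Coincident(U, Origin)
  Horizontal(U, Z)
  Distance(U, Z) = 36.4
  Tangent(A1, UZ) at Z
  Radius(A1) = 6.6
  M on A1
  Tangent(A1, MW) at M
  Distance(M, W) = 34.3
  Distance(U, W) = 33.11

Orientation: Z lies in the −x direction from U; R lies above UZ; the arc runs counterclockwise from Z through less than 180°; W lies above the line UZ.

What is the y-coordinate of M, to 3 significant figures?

2.85

Checks: |RM| = 6.600 ✓; ∠(RM, MW) = 90.00° ✓; |MW| = 34.30 ✓; |UW| = 33.11 ✓.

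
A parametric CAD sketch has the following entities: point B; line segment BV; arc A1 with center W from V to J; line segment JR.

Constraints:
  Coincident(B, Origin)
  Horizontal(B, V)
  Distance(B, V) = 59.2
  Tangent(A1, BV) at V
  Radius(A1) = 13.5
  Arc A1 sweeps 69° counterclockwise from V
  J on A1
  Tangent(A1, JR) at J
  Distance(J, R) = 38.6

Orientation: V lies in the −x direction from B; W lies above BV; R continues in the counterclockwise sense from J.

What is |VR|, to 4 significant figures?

51.93

On A1, V sits at bearing -90° from W; a 69° counterclockwise sweep puts J at bearing -21°, so J = W + 13.5·(cos -21°, sin -21°) = (-46.60, 8.662). Since A1 is tangent to JR there, WJ ⟂ JR, so JR runs along (−sin -21°, cos -21°); with |JR| = 38.6, R = (-32.76, 44.70). Then |VR| = |R − V| = 51.93.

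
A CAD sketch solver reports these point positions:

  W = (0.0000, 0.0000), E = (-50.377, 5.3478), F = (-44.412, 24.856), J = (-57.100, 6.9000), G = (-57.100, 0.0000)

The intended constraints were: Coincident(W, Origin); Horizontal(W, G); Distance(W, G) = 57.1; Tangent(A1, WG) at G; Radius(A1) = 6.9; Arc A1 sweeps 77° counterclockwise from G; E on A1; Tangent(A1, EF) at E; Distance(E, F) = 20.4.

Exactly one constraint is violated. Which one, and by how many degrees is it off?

Tangent(A1, EF) at E — off by 4.00°.

W = (0.00, 0.00) ✓; W.y = 0.00, G.y = 0.00 ✓; |WG| = 57.10 ✓; ∠(JG, GW) = 90.00° ✓; |JG| = 6.900 ✓; bearing(J→E) − bearing(J→G) = 77.00° ✓; |JE| = 6.900 ✓; ∠(JE, EF) = 94.00° ✗; |EF| = 20.40 ✓.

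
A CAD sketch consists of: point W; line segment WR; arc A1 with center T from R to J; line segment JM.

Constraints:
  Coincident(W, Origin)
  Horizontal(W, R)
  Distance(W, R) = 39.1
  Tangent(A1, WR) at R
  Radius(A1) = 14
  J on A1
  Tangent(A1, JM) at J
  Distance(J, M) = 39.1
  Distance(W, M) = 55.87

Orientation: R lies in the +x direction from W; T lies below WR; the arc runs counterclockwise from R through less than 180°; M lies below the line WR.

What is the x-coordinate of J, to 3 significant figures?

25.2

W is at the origin; WR is horizontal with |WR| = 39.1 and R on the +x side, so R = (39.1, 0.00). Since A1 is tangent to WR there, TR ⟂ WR, so T = R + (0, -14) = (39.1, -14.0). Since TJ ⟂ JM (tangency), |TM| = √(14.0² + 39.1²) = 41.5 regardless of where J sits on A1. So M lies on both circle(W, 55.87) and circle(T, 41.5); the below-WR intersection is M = (21.4, -51.6). J is the foot of the tangent from M: J = (25.2, -12.7).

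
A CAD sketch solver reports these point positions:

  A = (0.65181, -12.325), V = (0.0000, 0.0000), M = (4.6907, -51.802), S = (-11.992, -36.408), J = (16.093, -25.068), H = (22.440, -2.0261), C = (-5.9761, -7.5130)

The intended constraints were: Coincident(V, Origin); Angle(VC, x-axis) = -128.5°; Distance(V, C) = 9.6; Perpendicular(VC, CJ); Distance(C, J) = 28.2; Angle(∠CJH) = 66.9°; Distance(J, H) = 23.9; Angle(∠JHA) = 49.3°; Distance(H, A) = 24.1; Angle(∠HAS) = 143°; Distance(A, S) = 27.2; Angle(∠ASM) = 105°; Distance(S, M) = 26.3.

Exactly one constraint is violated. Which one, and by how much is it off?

Distance(S, M) = 26.3 — off by 3.60.

V = (0.00, 0.00) ✓; VC at -128.5° ✓; |VC| = 9.600 ✓; ∠(VC, CJ) = 90.00° ✓; |CJ| = 28.20 ✓; ∠CJH = 66.90° ✓; |JH| = 23.90 ✓; ∠JHA = 49.30° ✓; |HA| = 24.10 ✓; ∠HAS = 143.0° ✓; |AS| = 27.20 ✓; ∠ASM = 105.0° ✓; |SM| = 22.70 ✗.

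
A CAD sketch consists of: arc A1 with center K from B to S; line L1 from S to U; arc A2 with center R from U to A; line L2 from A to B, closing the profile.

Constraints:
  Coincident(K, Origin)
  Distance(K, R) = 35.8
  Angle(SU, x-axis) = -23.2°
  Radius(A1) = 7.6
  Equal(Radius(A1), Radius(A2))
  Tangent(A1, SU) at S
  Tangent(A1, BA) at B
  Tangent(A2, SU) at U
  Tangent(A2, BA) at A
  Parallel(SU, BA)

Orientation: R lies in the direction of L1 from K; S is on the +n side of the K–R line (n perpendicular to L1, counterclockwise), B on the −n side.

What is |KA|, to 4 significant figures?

36.60

The slot axis is L1's direction at -23.2°, so u = (cos -23.2°, sin -23.2°) = (0.9191, -0.3939) and n = (−sin -23.2°, cos -23.2°) = (0.3939, 0.9191). K is at the origin and R lies 35.8 along u from K, so R = 35.8·u = (32.91, -14.10). Tangency of A1 to both parallel lines with radius 7.6 puts S and B at K ± 7.6·n: S = (2.994, 6.985), B = (-2.994, -6.985). Equal radii place U and A the same way about R: U = R + 7.6·n = (35.90, -7.118), A = R − 7.6·n = (29.91, -21.09). Then |KA| = |A − K| = 36.60.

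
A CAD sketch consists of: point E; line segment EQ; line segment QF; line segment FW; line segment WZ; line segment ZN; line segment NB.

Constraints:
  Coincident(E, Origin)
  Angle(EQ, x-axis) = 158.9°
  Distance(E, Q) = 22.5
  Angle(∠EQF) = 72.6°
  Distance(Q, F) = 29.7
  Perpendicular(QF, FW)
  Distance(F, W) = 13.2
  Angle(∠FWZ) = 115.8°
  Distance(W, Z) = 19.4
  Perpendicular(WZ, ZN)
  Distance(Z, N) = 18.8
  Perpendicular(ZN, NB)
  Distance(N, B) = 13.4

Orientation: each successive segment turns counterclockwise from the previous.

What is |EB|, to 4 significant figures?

24.46

E is at the origin; EQ runs at 158.9° with length 22.5, so Q = (-20.99, 8.100). ∠EQF = 72.6° gives QF at -93.70° from the x-axis; with |QF| = 29.7, F = (-22.91, -21.54). QF ⟂ FW, so FW runs at -3.700°; with |FW| = 13.2, W = (-9.736, -22.39). ∠FWZ = 115.8° gives WZ at 60.50° from the x-axis; with |WZ| = 19.4, Z = (-0.1826, -5.505). WZ is perpendicular to ZN, so ZN runs at 150.5°; with |ZN| = 18.8, N = (-16.55, 3.752). ZN is perpendicular to NB, so NB runs at -119.5°; with |NB| = 13.4, B = (-23.14, -7.910). Then |EB| = |B − E| = 24.46.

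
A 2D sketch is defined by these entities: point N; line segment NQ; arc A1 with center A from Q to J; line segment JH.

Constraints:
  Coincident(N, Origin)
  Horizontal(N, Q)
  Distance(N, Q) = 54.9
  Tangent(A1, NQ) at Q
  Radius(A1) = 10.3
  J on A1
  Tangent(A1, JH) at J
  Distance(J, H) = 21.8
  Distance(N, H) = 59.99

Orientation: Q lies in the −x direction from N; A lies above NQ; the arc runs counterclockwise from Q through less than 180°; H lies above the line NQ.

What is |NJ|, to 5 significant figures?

46.560

N is at the origin; N and Q share the same y with |NQ| = 54.9 and Q on the −x side, so Q = (-54.900, 0.0000). Since A1 is tangent to NQ there, AQ ⟂ NQ, so A = Q + (0, 10.3) = (-54.900, 10.300). Since AJ ⟂ JH (tangency), |AH| = √(10.3² + 21.8²) = 24.111 regardless of where J sits on A1. So H lies on both circle(N, 59.99) and circle(A, 24.111); the above-NQ intersection is H = (-49.554, 33.811). J is the foot of the tangent from H: J = (-44.843, 12.526).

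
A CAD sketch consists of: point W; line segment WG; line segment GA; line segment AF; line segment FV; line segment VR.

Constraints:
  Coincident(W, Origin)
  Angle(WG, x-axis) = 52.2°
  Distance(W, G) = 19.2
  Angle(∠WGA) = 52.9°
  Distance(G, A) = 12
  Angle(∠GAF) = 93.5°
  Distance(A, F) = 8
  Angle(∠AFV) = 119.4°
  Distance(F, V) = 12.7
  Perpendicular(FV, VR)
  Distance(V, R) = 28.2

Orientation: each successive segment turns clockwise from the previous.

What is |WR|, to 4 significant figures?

34.78

W is at the origin; WG runs at 52.2° with length 19.2, so G = (11.77, 15.17). ∠WGA = 52.9° gives GA at -74.90° from the x-axis; with |GA| = 12.0, A = (14.89, 3.585). ∠GAF = 93.5° gives AF at -161.4° from the x-axis; with |AF| = 8.0, F = (7.312, 1.034). ∠AFV = 119.4° gives FV at 138.0° from the x-axis; with |FV| = 12.7, V = (-2.126, 9.532). FV is perpendicular to VR, so VR runs at 48.00°; with |VR| = 28.2, R = (16.74, 30.49). Then |WR| = |R − W| = 34.78.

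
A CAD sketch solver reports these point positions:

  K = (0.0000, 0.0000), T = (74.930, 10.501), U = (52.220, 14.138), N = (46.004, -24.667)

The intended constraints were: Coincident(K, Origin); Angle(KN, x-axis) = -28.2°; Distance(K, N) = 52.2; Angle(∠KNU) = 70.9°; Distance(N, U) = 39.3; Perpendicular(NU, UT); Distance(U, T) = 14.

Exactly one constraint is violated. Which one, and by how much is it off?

Distance(U, T) = 14 — off by 9.00.

K = (0.00, 0.00) ✓; KN at -28.20° ✓; |KN| = 52.20 ✓; ∠KNU = 70.90° ✓; |NU| = 39.30 ✓; ∠(NU, UT) = 90.00° ✓; |UT| = 23.00 ✗.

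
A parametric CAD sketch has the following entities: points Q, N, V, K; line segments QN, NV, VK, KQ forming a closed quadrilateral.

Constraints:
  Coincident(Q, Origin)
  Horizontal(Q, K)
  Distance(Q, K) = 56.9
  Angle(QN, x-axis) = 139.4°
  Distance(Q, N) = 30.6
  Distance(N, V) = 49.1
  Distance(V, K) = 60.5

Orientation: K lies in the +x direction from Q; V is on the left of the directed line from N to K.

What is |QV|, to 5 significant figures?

49.822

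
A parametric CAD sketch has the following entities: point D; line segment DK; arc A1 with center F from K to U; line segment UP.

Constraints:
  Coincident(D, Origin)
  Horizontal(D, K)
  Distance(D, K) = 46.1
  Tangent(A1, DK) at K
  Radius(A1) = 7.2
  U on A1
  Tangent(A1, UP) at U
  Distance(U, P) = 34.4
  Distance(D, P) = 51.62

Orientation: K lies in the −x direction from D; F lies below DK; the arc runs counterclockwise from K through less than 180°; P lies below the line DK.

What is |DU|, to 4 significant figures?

53.27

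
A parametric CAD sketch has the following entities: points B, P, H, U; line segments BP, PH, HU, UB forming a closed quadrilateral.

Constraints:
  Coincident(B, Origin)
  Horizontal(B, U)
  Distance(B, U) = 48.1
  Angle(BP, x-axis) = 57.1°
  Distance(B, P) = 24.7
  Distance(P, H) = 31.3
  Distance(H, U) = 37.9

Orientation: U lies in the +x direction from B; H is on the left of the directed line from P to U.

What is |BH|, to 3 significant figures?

54.6

B is at the origin; B and U share the same y with |BU| = 48.1 and U in +x, so U = (48.1, 0). BP runs at 57.1° with |BP| = 24.7, so P = (13.4, 20.7). H is determined by |PH| = 31.3 and |HU| = 37.9 together: it lies at the intersection of circle(P, 31.3) and circle(U, 37.9). With |PU| = 40.4, the foot of the radical line on PU is 14.6 from P and the perpendicular offset is √(31.3² − 14.6²) = 27.7. Taking the left-of-PU solution: H = (40.1, 37.1).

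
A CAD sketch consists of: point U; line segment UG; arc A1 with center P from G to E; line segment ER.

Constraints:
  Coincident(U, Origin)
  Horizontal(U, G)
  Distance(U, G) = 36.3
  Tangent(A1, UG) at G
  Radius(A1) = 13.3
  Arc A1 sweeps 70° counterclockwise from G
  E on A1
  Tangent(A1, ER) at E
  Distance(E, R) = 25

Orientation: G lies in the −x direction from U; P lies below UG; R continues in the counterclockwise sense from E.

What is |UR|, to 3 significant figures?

65.8

U is at the origin; U and G share the same y with |UG| = 36.3 and G on the −x side, so G = (-36.3, 0.00). The tangent condition forces PG to be normal to UG, so P = G + (0, -13.3) = (-36.3, -13.3). On A1, G sits at bearing 90° from P; a 70° counterclockwise sweep puts E at bearing 160°, so E = P + 13.3·(cos 160°, sin 160°) = (-48.8, -8.75). Tangency of A1 to ER means the radius PE is perpendicular to ER, so ER runs along (−sin 160°, cos 160°); with |ER| = 25.0, R = (-57.3, -32.2). Then |UR| = |R − U| = 65.8.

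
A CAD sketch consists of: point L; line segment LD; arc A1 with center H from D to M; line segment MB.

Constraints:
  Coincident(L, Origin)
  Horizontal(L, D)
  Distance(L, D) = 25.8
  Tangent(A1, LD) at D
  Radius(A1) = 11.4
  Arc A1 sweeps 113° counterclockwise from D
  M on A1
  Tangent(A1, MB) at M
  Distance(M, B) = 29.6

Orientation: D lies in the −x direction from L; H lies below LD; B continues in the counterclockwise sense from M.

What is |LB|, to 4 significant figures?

49.69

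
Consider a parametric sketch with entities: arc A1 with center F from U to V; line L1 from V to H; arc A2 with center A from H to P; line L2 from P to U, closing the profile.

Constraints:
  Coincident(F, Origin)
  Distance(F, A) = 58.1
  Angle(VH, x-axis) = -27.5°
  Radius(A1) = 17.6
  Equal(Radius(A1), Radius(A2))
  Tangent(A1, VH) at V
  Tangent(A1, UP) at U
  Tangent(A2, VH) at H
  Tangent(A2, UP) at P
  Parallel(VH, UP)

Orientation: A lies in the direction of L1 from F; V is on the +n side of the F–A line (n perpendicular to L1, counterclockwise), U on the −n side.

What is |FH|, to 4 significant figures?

60.71

The slot axis is L1's direction at -27.5°, so u = (cos -27.5°, sin -27.5°) = (0.8870, -0.4617) and n = (−sin -27.5°, cos -27.5°) = (0.4617, 0.8870). F is at the origin and A lies 58.1 along u from F, so A = 58.1·u = (51.54, -26.83). Tangency of A1 to both parallel lines with radius 17.6 puts V and U at F ± 17.6·n: V = (8.127, 15.61), U = (-8.127, -15.61). Equal radii place H and P the same way about A: H = A + 17.6·n = (59.66, -11.22), P = A − 17.6·n = (43.41, -42.44). Then |FH| = |H − F| = 60.71.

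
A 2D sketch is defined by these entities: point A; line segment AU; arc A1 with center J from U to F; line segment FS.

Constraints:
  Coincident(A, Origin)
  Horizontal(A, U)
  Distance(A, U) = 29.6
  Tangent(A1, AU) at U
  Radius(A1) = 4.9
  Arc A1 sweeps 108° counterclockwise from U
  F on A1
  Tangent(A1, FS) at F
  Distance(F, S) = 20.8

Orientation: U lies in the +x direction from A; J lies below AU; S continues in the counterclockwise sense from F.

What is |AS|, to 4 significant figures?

40.87

A is at the origin; A and U share the same y with |AU| = 29.6 and U on the +x side, so U = (29.60, 0.000). The tangent condition forces JU to be normal to AU, so J = U + (0, -4.9) = (29.60, -4.900). On A1, U sits at bearing 90° from J; a 108° counterclockwise sweep puts F at bearing 198°, so F = J + 4.9·(cos 198°, sin 198°) = (24.94, -6.414). The tangent condition forces JF to be normal to FS, so FS runs along (−sin 198°, cos 198°); with |FS| = 20.8, S = (31.37, -26.20). Then |AS| = |S − A| = 40.87.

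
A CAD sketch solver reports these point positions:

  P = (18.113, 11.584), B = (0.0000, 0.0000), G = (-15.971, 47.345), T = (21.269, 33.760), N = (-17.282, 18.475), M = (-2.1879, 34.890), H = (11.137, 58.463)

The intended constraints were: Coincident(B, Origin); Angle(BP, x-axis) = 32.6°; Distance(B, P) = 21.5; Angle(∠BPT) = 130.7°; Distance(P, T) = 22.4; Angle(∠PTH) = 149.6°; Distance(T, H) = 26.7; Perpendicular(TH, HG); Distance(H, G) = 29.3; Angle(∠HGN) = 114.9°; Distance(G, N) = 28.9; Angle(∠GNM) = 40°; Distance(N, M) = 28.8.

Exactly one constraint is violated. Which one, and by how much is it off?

Distance(N, M) = 28.8 — off by 6.50.

B = (0.00, 0.00) ✓; BP at 32.60° ✓; |BP| = 21.50 ✓; ∠BPT = 130.7° ✓; |PT| = 22.40 ✓; ∠PTH = 149.6° ✓; |TH| = 26.70 ✓; ∠(TH, HG) = 90.00° ✓; |HG| = 29.30 ✓; ∠HGN = 114.9° ✓; |GN| = 28.90 ✓; ∠GNM = 40.00° ✓; |NM| = 22.30 ✗.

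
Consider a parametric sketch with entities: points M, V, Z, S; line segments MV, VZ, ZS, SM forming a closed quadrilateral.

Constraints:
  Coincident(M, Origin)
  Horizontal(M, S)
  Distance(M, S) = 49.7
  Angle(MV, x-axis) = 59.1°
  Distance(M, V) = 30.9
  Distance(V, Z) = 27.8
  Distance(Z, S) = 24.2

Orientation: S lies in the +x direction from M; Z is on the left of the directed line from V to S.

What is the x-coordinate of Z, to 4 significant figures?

43.49

Checks: |VZ| = 27.80 ✓; |ZS| = 24.20 ✓.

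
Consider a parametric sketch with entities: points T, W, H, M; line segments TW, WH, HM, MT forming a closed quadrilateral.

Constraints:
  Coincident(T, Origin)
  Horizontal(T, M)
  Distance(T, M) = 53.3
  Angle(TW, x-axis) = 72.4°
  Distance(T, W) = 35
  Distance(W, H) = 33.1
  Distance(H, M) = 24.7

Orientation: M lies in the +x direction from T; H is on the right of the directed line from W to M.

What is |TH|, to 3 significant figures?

30.0

T is at the origin; T and M share the same y with |TM| = 53.3 and M in +x, so M = (53.3, 0). TW runs at 72.4° with |TW| = 35.0, so W = (10.6, 33.4). H is determined by |WH| = 33.1 and |HM| = 24.7 together: it lies at the intersection of circle(W, 33.1) and circle(M, 24.7). With |WM| = 54.2, the foot of the radical line on WM is 31.6 from W and the perpendicular offset is √(33.1² − 31.6²) = 9.92. Taking the right-of-WM solution: H = (29.4, 6.11).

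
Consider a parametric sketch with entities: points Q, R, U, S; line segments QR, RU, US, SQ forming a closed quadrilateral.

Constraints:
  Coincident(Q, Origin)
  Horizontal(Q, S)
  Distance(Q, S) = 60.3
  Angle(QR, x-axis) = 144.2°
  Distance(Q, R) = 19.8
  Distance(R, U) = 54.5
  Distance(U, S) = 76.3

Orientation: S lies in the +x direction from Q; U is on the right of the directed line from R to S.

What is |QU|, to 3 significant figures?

41.7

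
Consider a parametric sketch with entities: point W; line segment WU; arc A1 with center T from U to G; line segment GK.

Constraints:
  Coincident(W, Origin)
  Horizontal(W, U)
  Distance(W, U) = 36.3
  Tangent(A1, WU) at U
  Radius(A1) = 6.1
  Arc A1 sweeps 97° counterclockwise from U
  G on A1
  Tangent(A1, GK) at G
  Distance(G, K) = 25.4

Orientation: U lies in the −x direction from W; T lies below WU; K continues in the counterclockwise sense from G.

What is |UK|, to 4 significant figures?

32.19

W is at the origin; W and U share the same y with |WU| = 36.3 and U on the −x side, so U = (-36.30, 0.000). A1 meets WU tangentially, so TU is at right angles to WU, so T = U + (0, -6.1) = (-36.30, -6.100). On A1, U sits at bearing 90° from T; a 97° counterclockwise sweep puts G at bearing 187°, so G = T + 6.1·(cos 187°, sin 187°) = (-42.35, -6.843). Tangency of A1 to GK means the radius TG is perpendicular to GK, so GK runs along (−sin 187°, cos 187°); with |GK| = 25.4, K = (-39.26, -32.05). Then |UK| = |K − U| = 32.19.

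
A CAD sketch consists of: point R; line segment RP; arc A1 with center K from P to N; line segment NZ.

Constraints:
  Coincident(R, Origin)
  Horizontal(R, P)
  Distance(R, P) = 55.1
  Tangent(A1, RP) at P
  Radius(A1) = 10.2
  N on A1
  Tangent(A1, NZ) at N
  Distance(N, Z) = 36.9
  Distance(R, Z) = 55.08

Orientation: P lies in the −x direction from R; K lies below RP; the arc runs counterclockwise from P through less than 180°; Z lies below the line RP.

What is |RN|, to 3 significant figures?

64.5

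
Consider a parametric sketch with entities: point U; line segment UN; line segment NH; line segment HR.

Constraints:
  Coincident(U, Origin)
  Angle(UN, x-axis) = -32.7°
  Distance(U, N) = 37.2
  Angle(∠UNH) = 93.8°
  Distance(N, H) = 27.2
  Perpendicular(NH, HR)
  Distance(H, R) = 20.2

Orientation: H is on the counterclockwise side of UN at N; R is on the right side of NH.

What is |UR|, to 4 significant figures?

64.54

∠UNH = 93.8°, so NH runs at -32.7° + (180° − 93.8°) = 53.50° from the x-axis; with |NH| = 27.2, H = N + 27.2·(cos 53.50°, sin 53.50°) = (47.48, 1.768). NH ⟂ HR; with |HR| = 20.2 on the right of NH, R = H + 20.2·(0.8039, -0.5948) = (63.72, -10.25). Then |UR| = |R − U| = 64.54.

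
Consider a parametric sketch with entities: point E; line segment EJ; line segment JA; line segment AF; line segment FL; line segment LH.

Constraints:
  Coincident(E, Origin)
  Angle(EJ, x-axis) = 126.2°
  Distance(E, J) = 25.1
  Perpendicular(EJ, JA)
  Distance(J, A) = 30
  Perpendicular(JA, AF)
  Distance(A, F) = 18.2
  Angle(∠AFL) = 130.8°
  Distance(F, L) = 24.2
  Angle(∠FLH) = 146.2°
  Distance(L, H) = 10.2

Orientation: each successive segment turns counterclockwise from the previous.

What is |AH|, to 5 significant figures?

45.299

E is at the origin; EJ runs at 126.2° with length 25.1, so J = (-14.824, 20.255). EJ is perpendicular to JA, so JA runs at -143.80°; with |JA| = 30.0, A = (-39.033, 2.5365). The perpendicularity gives AF at right angles to JA, so AF runs at -53.800°; with |AF| = 18.2, F = (-28.284, -12.150). ∠AFL = 130.8° gives FL at -4.6000° from the x-axis; with |FL| = 24.2, L = (-4.1619, -14.091). ∠FLH = 146.2° gives LH at 29.200° from the x-axis; with |LH| = 10.2, H = (4.7419, -9.1148). Then |AH| = |H − A| = 45.299.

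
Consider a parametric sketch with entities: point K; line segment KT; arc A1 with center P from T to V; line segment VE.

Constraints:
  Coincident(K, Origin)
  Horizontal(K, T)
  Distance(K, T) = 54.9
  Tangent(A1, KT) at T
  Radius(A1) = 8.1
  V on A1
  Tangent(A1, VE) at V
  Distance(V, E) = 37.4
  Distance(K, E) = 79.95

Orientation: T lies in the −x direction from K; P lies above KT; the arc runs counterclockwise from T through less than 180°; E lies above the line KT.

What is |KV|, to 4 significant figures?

49.37

Checks: |PV| = 8.100 ✓; ∠(PV, VE) = 90.00° ✓; |VE| = 37.40 ✓; |KE| = 79.95 ✓.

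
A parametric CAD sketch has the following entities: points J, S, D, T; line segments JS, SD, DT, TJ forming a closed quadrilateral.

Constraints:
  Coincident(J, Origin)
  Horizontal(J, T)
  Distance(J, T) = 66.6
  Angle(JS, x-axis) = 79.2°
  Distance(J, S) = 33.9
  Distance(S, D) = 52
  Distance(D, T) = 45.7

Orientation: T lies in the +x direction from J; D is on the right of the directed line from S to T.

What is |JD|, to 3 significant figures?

28.4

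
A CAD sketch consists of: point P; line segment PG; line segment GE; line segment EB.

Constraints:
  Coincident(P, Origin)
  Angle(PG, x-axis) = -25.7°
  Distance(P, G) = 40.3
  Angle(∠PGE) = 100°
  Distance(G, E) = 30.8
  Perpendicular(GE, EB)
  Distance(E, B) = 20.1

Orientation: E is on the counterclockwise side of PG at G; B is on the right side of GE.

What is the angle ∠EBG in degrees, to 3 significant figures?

56.9°

P is at the origin; PG runs at -25.7° with length 40.3, so G = 40.3·(cos -25.7°, sin -25.7°) = (36.3, -17.5). ∠PGE = 100.0°, so GE runs at -25.7° + (180° − 100.0°) = 54.3° from the x-axis; with |GE| = 30.8, E = G + 30.8·(cos 54.3°, sin 54.3°) = (54.3, 7.54). GE ⟂ EB; with |EB| = 20.1 on the right of GE, B = E + 20.1·(0.812, -0.584) = (70.6, -4.19). Then cos ∠EBG = BE·BG / (|BE||BG|), giving 56.9°.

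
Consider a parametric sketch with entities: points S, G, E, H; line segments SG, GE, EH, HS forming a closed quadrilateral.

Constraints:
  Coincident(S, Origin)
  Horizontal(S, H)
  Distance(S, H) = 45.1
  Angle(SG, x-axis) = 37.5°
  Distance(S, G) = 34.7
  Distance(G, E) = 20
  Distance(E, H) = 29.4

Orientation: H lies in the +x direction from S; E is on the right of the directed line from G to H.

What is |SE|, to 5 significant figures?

16.762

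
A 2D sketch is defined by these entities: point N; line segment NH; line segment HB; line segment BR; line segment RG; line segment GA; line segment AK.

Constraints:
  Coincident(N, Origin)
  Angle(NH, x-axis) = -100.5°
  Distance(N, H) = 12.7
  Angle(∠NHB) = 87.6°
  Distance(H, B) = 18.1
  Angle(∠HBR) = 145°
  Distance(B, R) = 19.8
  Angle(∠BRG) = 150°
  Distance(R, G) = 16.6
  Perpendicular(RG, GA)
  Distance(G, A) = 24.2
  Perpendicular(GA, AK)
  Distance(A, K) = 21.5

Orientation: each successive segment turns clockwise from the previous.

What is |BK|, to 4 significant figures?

18.83

The perpendicularity gives GA at right angles to RG, so GA runs at 12.10°; with |GA| = 24.2, A = (-13.05, 27.55). The perpendicularity gives AK at right angles to GA, so AK runs at -77.90°; with |AK| = 21.5, K = (-8.543, 6.526). Then |BK| = |K − B| = 18.83.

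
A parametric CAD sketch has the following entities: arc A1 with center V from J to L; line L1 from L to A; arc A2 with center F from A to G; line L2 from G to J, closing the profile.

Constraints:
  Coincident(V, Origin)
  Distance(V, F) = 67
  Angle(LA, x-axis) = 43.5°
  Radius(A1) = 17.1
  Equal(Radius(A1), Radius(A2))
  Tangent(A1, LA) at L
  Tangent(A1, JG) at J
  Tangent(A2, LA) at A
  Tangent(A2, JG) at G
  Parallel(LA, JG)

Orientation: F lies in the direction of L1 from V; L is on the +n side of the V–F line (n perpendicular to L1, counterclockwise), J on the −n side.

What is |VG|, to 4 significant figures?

69.15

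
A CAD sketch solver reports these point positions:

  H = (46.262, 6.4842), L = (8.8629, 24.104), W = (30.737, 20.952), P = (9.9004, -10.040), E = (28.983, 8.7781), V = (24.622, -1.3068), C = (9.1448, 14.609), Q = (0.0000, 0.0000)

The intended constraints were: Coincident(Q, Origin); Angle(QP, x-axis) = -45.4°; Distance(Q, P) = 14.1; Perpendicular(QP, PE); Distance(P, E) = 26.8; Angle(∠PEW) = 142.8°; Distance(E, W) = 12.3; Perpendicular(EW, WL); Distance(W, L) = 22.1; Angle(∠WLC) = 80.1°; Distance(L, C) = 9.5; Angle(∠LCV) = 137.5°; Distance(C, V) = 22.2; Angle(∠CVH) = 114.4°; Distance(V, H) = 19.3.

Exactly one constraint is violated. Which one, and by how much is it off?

Distance(V, H) = 19.3 — off by 3.70.

Q = (0.00, 0.00) ✓; QP at -45.40° ✓; |QP| = 14.10 ✓; ∠(QP, PE) = 90.00° ✓; |PE| = 26.80 ✓; ∠PEW = 142.8° ✓; |EW| = 12.30 ✓; ∠(EW, WL) = 90.00° ✓; |WL| = 22.10 ✓; ∠WLC = 80.10° ✓; |LC| = 9.499 ✓; ∠LCV = 137.5° ✓; |CV| = 22.20 ✓; ∠CVH = 114.4° ✓; |VH| = 23.00 ✗.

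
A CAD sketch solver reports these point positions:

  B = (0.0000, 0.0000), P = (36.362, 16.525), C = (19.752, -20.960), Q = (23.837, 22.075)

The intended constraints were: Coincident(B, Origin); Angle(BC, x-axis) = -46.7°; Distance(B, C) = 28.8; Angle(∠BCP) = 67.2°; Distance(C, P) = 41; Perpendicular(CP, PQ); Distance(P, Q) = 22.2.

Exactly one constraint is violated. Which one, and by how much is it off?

Distance(P, Q) = 22.2 — off by 8.50.

B = (0.00, 0.00) ✓; BC at -46.70° ✓; |BC| = 28.80 ✓; ∠BCP = 67.20° ✓; |CP| = 41.00 ✓; ∠(CP, PQ) = 90.00° ✓; |PQ| = 13.70 ✗.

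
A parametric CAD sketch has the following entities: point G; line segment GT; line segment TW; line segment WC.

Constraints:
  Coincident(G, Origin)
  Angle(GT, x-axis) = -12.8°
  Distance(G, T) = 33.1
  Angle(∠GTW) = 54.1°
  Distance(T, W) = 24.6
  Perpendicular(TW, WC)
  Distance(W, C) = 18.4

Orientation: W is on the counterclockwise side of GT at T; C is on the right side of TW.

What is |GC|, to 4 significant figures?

45.51

G is at the origin; GT runs at -12.8° with length 33.1, so T = 33.1·(cos -12.8°, sin -12.8°) = (32.28, -7.333). ∠GTW = 54.1°, so TW runs at -12.8° + (180° − 54.1°) = 113.1° from the x-axis; with |TW| = 24.6, W = T + 24.6·(cos 113.1°, sin 113.1°) = (22.63, 15.29). TW ⟂ WC; with |WC| = 18.4 on the right of TW, C = W + 18.4·(0.9198, 0.3923) = (39.55, 22.51). Then |GC| = |C − G| = 45.51.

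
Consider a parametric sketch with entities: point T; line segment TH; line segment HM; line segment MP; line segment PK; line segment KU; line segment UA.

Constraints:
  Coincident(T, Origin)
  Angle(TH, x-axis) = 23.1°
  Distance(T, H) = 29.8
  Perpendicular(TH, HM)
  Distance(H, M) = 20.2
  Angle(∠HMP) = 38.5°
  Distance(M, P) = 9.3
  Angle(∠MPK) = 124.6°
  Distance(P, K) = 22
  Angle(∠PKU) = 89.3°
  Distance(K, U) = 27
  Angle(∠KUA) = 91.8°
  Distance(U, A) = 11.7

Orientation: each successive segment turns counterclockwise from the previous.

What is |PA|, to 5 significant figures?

28.992

T is at the origin; TH runs at 23.1° with length 29.8, so H = (27.411, 11.692). TH is perpendicular to HM, so HM runs at 113.10°; with |HM| = 20.2, M = (19.485, 30.272). ∠HMP = 38.5° gives MP at -105.40° from the x-axis; with |MP| = 9.3, P = (17.016, 21.306). ∠MPK = 124.6° gives PK at -50.000° from the x-axis; with |PK| = 22.0, K = (31.157, 4.4530). ∠PKU = 89.3° gives KU at 40.700° from the x-axis; with |KU| = 27.0, U = (51.627, 22.060). ∠KUA = 91.8° gives UA at 128.90° from the x-axis; with |UA| = 11.7, A = (44.280, 31.165). Then |PA| = |A − P| = 28.992.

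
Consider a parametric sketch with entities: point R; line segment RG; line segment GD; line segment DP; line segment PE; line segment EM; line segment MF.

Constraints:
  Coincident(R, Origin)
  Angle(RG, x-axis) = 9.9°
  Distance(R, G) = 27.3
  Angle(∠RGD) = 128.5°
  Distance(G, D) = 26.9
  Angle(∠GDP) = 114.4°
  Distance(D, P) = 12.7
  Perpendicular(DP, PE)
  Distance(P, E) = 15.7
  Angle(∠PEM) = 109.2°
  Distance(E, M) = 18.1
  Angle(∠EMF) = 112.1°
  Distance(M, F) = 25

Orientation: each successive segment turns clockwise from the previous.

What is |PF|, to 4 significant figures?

33.72

R is at the origin; RG runs at 9.9° with length 27.3, so G = (26.89, 4.694). ∠RGD = 128.5° gives GD at -41.60° from the x-axis; with |GD| = 26.9, D = (47.01, -13.17). ∠GDP = 114.4° gives DP at -107.2° from the x-axis; with |DP| = 12.7, P = (43.25, -25.30). DP is perpendicular to PE, so PE runs at 162.8°; with |PE| = 15.7, E = (28.26, -20.66). ∠PEM = 109.2° gives EM at 92.00° from the x-axis; with |EM| = 18.1, M = (27.62, -2.566). ∠EMF = 112.1° gives MF at 24.10° from the x-axis; with |MF| = 25.0, F = (50.45, 7.642). Then |PF| = |F − P| = 33.72.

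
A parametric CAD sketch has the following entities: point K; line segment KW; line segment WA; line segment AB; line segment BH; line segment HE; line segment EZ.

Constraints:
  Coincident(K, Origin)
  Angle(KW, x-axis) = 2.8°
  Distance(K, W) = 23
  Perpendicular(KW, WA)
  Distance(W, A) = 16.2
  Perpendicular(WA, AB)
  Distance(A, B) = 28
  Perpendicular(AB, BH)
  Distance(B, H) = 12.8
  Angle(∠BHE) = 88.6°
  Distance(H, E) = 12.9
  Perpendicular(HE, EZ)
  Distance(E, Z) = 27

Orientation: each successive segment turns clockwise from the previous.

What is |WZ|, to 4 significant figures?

34.52

K is at the origin; KW runs at 2.8° with length 23.0, so W = (22.97, 1.124). KW ⟂ WA, so WA runs at -87.20°; with |WA| = 16.2, A = (23.76, -15.06). WA is perpendicular to AB, so AB runs at -177.2°; with |AB| = 28.0, B = (-4.203, -16.42). AB is perpendicular to BH, so BH runs at 92.80°; with |BH| = 12.8, H = (-4.828, -3.640). ∠BHE = 88.6° gives HE at 1.400° from the x-axis; with |HE| = 12.9, E = (8.068, -3.325). HE ⟂ EZ, so EZ runs at -88.60°; with |EZ| = 27.0, Z = (8.728, -30.32). Then |WZ| = |Z − W| = 34.52.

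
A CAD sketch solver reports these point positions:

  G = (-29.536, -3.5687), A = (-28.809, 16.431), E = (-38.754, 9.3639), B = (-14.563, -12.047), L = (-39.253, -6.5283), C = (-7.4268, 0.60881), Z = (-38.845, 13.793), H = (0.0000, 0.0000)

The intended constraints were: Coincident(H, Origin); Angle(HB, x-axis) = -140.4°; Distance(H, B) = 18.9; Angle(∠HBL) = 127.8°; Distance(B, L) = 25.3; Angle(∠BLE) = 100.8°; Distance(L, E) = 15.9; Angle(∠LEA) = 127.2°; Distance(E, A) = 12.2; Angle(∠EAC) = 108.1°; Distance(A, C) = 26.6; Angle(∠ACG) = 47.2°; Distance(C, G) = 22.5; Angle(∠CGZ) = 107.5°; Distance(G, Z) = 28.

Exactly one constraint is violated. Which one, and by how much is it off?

Distance(G, Z) = 28 — off by 8.30.

H = (0.00, 0.00) ✓; HB at -140.4° ✓; |HB| = 18.90 ✓; ∠HBL = 127.8° ✓; |BL| = 25.30 ✓; ∠BLE = 100.8° ✓; |LE| = 15.90 ✓; ∠LEA = 127.2° ✓; |EA| = 12.20 ✓; ∠EAC = 108.1° ✓; |AC| = 26.60 ✓; ∠ACG = 47.20° ✓; |CG| = 22.50 ✓; ∠CGZ = 107.5° ✓; |GZ| = 19.70 ✗.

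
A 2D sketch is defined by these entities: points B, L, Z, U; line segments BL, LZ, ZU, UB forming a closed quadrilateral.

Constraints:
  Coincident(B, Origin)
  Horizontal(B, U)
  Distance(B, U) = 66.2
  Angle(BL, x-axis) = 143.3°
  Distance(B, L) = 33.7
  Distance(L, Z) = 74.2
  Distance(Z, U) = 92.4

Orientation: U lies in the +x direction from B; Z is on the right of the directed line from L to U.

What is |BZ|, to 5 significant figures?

53.078

B is at the origin; B and U share the same y with |BU| = 66.2 and U in +x, so U = (66.2, 0). BL runs at 143.3° with |BL| = 33.7, so L = (-27.020, 20.140). Z is determined by |LZ| = 74.2 and |ZU| = 92.4 together: it lies at the intersection of circle(L, 74.2) and circle(U, 92.4). With |LU| = 95.371, the foot of the radical line on LU is 31.789 from L and the perpendicular offset is √(74.2² − 31.789²) = 67.046. Taking the right-of-LU solution: Z = (-10.106, -52.107).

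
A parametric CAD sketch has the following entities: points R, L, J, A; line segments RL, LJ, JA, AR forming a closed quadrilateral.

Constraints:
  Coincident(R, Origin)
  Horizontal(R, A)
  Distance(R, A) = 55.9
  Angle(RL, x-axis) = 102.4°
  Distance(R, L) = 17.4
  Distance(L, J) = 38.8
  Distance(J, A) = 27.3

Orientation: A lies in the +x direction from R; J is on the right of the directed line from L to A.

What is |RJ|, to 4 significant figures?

29.17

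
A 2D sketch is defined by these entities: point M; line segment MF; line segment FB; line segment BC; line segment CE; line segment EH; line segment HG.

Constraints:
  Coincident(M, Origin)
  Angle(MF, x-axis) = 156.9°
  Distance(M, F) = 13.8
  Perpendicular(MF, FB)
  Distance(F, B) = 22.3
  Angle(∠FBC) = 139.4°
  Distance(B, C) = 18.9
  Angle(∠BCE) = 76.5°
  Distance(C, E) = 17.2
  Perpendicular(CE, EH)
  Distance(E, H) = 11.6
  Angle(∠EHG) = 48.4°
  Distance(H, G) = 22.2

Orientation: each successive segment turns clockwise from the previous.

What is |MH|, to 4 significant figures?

15.94

∠BCE = 76.5° gives CE at -77.20° from the x-axis; with |CE| = 17.2, E = (16.81, 17.53). The perpendicularity gives EH at right angles to CE, so EH runs at -167.2°; with |EH| = 11.6, H = (5.498, 14.96). Then |MH| = |H − M| = 15.94.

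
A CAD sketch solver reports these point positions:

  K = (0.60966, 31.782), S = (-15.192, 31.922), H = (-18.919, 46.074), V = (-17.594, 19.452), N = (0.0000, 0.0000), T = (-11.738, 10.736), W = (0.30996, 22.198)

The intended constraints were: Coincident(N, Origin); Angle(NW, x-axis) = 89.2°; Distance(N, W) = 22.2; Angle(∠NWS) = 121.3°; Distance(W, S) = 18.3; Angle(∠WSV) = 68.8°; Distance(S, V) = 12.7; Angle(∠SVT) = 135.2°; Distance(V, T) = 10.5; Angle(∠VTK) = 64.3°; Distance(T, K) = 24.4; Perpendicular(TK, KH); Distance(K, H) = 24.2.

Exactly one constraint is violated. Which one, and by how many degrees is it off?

Perpendicular(TK, KH) — off by 5.80°.

N = (0.00, 0.00) ✓; NW at 89.20° ✓; |NW| = 22.20 ✓; ∠NWS = 121.3° ✓; |WS| = 18.30 ✓; ∠WSV = 68.80° ✓; |SV| = 12.70 ✓; ∠SVT = 135.2° ✓; |VT| = 10.50 ✓; ∠VTK = 64.30° ✓; |TK| = 24.40 ✓; ∠(TK, KH) = 84.20° ✗; |KH| = 24.20 ✓.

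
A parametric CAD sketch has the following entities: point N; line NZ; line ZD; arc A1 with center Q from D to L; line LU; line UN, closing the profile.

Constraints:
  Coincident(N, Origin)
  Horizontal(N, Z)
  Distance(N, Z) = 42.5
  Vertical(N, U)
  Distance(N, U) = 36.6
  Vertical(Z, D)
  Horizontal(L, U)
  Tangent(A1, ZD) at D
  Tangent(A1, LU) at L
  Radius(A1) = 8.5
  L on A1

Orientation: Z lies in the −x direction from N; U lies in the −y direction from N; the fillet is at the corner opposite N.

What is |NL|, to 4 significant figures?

49.96

N is at the origin; NZ is horizontal with |NZ| = 42.5 and Z on the −x side, so Z = (-42.50, 0.000). N and U share the same x with |NU| = 36.6 and U on the −y side, so U = (0.000, -36.60). The virtual corner opposite N is at (-42.50, -36.60). Since A1 is tangent to ZD there, QD ⟂ ZD and tangency of A1 to LU means the radius QL is perpendicular to LU, with radius 8.5, so the center Q sits 8.5 in from both sides at Q = (-34.00, -28.10). That places the tangent points at D = (-42.50, -28.10) on ZD and L = (-34.00, -36.60) on LU. Then |NL| = |L − N| = 49.96.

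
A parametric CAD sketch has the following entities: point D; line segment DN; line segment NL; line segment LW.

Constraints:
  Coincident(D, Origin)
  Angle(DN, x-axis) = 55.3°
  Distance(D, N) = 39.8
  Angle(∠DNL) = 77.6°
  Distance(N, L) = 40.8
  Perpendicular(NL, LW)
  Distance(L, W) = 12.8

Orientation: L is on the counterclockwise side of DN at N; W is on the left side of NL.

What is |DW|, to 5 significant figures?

41.473

D is at the origin; DN runs at 55.3° with length 39.8, so N = 39.8·(cos 55.3°, sin 55.3°) = (22.657, 32.721). ∠DNL = 77.6°, so NL runs at 55.3° + (180° − 77.6°) = 157.70° from the x-axis; with |NL| = 40.8, L = N + 40.8·(cos 157.70°, sin 157.70°) = (-15.091, 48.203). The perpendicularity gives LW at right angles to NL; with |LW| = 12.8 on the left of NL, W = L + 12.8·(-0.37946, -0.92521) = (-19.948, 36.360). Then |DW| = |W − D| = 41.473.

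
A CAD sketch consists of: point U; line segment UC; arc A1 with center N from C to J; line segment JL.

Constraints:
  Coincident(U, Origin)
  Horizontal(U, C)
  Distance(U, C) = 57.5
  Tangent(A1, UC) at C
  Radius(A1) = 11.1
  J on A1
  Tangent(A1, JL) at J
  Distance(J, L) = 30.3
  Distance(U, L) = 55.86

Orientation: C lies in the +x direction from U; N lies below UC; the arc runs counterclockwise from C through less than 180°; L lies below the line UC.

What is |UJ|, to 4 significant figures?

47.46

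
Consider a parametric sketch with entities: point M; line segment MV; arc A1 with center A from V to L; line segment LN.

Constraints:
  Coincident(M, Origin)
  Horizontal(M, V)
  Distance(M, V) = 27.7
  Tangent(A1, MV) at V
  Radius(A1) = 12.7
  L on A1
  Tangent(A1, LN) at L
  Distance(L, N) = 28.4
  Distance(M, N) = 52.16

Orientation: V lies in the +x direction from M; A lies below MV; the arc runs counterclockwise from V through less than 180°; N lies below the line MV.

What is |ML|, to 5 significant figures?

24.309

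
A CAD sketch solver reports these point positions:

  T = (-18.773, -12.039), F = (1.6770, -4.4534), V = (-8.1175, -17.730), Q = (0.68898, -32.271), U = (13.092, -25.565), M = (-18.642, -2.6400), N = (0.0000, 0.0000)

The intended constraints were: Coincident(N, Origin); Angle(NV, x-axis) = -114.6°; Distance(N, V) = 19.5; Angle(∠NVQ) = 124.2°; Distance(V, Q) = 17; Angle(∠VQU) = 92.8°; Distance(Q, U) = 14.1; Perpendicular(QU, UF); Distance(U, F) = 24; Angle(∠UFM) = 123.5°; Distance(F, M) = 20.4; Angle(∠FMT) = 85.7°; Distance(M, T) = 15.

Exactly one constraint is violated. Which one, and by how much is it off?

Distance(M, T) = 15 — off by 5.60.

N = (0.00, 0.00) ✓; NV at -114.6° ✓; |NV| = 19.50 ✓; ∠NVQ = 124.2° ✓; |VQ| = 17.00 ✓; ∠VQU = 92.80° ✓; |QU| = 14.10 ✓; ∠(QU, UF) = 90.00° ✓; |UF| = 24.00 ✓; ∠UFM = 123.5° ✓; |FM| = 20.40 ✓; ∠FMT = 85.70° ✓; |MT| = 9.400 ✗.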